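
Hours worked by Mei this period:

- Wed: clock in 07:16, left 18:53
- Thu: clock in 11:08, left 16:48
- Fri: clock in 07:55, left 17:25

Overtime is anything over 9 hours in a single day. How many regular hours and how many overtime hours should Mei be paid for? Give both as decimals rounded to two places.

Wed: 07:16–18:53 = 11 h 37 min
Thu: 11:08–16:48 = 5 h 40 min
Fri: 07:55–17:25 = 9 h 30 min
Wed reg 9 h 0 min / OT 2 h 37 min; Thu reg 5 h 40 min / OT 0 h 0 min; Fri reg 9 h 0 min / OT 0 h 30 min.
Totals: regular 23 h 40 min, overtime 3 h 7 min.

Regular 23.67 hours, overtime 3.12 hours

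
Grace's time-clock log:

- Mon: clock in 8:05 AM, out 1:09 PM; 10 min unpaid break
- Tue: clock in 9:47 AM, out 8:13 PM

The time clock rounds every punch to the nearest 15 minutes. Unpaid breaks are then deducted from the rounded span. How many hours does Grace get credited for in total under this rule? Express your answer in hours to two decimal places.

15.58 hours

Mon: in 8:05 AM→8:00 AM, out 1:09 PM→1:15 PM; 5 h 15 min − 10 min = 5 h 5 min
Tue: in 9:47 AM→9:45 AM, out 8:13 PM→8:15 PM; 10 h 30 min
Total credited: 15 h 35 min.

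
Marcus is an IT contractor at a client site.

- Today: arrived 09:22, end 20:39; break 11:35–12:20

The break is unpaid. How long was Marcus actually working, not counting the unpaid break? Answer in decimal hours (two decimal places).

10.53 hours

Today: 09:22–20:39 = 11 h 17 min; less 45 min break → 10 h 32 min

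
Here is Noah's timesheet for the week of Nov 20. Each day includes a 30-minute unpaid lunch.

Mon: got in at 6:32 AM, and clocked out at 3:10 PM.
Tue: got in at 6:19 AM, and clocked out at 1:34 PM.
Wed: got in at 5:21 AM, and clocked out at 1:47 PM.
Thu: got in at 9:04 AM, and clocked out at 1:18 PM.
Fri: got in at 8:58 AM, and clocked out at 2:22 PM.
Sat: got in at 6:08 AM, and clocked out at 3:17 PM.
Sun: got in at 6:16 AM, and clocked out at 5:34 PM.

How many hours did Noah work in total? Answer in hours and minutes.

Mon: 6:32 AM–3:10 PM = 8 h 38 min; less 30 min break → 8 h 8 min
Tue: 6:19 AM–1:34 PM = 7 h 15 min; less 30 min break → 6 h 45 min
Wed: 5:21 AM–1:47 PM = 8 h 26 min; less 30 min break → 7 h 56 min
Thu: 9:04 AM–1:18 PM = 4 h 14 min; less 30 min break → 3 h 44 min
Fri: 8:58 AM–2:22 PM = 5 h 24 min; less 30 min break → 4 h 54 min
Sat: 6:08 AM–3:17 PM = 9 h 9 min; less 30 min break → 8 h 39 min
Sun: 6:16 AM–5:34 PM = 11 h 18 min; less 30 min break → 10 h 48 min
Total: 8 h 8 min + 6 h 45 min + 7 h 56 min + 3 h 44 min + 4 h 54 min + 8 h 39 min + 10 h 48 min = 50 h 54 min.

50 h 54 min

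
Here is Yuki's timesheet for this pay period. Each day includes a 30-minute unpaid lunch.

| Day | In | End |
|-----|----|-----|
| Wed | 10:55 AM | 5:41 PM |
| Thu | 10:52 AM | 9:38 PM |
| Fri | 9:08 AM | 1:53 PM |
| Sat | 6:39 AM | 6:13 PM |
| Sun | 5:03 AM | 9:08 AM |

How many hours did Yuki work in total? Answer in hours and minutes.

35 h 26 min

Wed: 10:55 AM–5:41 PM = 6 h 46 min; less 30 min break → 6 h 16 min
Thu: 10:52 AM–9:38 PM = 10 h 46 min; less 30 min break → 10 h 16 min
Fri: 9:08 AM–1:53 PM = 4 h 45 min; less 30 min break → 4 h 15 min
Sat: 6:39 AM–6:13 PM = 11 h 34 min; less 30 min break → 11 h 4 min
Sun: 5:03 AM–9:08 AM = 4 h 5 min; less 30 min break → 3 h 35 min
Total: 6 h 16 min + 10 h 16 min + 4 h 15 min + 11 h 4 min + 3 h 35 min = 35 h 26 min.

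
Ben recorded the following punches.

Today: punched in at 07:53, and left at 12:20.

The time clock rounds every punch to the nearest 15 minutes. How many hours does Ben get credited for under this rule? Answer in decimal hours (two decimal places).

4.25 hours

Today: in 07:53→08:00, out 12:20→12:15; 4 h 15 min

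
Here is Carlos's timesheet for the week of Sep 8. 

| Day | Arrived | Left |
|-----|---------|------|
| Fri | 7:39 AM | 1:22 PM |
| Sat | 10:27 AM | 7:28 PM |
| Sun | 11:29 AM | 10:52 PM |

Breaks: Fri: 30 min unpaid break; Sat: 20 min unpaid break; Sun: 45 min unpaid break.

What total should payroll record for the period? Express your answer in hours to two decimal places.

Fri: 7:39 AM–1:22 PM = 5 h 43 min; less 30 min break → 5 h 13 min
Sat: 10:27 AM–7:28 PM = 9 h 1 min; less 20 min break → 8 h 41 min
Sun: 11:29 AM–10:52 PM = 11 h 23 min; less 45 min break → 10 h 38 min
Total: 5 h 13 min + 8 h 41 min + 10 h 38 min = 24 h 32 min.

24.53 hours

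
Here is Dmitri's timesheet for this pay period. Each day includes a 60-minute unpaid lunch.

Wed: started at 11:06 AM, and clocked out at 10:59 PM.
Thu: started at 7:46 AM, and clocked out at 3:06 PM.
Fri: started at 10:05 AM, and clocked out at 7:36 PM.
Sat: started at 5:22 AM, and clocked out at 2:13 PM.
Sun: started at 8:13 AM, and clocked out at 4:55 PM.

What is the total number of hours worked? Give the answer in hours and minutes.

Wed: 11:06 AM–10:59 PM = 11 h 53 min; less 60 min break → 10 h 53 min
Thu: 7:46 AM–3:06 PM = 7 h 20 min; less 60 min break → 6 h 20 min
Fri: 10:05 AM–7:36 PM = 9 h 31 min; less 60 min break → 8 h 31 min
Sat: 5:22 AM–2:13 PM = 8 h 51 min; less 60 min break → 7 h 51 min
Sun: 8:13 AM–4:55 PM = 8 h 42 min; less 60 min break → 7 h 42 min
Total: 10 h 53 min + 6 h 20 min + 8 h 31 min + 7 h 51 min + 7 h 42 min = 41 h 17 min.

41 h 17 min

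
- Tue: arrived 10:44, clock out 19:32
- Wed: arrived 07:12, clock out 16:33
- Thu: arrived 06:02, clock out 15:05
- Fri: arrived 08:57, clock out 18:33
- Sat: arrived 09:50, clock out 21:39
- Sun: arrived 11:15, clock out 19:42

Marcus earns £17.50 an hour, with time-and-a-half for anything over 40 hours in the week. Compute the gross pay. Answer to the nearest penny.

£1148.00

Tue: 10:44–19:32 = 8 h 48 min
Wed: 07:12–16:33 = 9 h 21 min
Thu: 06:02–15:05 = 9 h 3 min
Fri: 08:57–18:33 = 9 h 36 min
Sat: 09:50–21:39 = 11 h 49 min
Sun: 11:15–19:42 = 8 h 27 min
Total worked: 57 h 4 min = 3424 min.
Regular 40 h 0 min = 2400 min at £17.50/h; overtime 17 h 4 min = 1024 min at £26.25/h.
Pay = (2400 × £17.50 + 1024 × £26.25) ÷ 60 = £1148.00.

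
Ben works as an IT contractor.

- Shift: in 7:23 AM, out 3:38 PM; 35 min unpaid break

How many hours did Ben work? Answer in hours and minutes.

7 h 40 min

Shift: 7:23 AM–3:38 PM = 8 h 15 min; less 35 min break → 7 h 40 min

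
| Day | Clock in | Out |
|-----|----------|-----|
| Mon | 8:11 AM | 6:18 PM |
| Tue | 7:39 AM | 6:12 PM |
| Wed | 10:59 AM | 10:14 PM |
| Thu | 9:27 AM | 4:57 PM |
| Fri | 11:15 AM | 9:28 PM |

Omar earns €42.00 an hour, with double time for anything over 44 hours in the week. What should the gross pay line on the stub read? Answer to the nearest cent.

€2321.20

Mon: 8:11 AM–6:18 PM = 10 h 7 min
Tue: 7:39 AM–6:12 PM = 10 h 33 min
Wed: 10:59 AM–10:14 PM = 11 h 15 min
Thu: 9:27 AM–4:57 PM = 7 h 30 min
Fri: 11:15 AM–9:28 PM = 10 h 13 min
Total worked: 49 h 38 min = 2978 min.
Regular 44 h 0 min = 2640 min at €42.00/h; overtime 5 h 38 min = 338 min at €84.00/h.
Pay = (2640 × €42.00 + 338 × €84.00) ÷ 60 = €2321.20.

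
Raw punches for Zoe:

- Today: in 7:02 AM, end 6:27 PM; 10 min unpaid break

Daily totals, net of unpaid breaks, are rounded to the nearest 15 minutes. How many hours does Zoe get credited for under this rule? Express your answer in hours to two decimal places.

Today: 7:02 AM–6:27 PM = 11 h 25 min − 10 min = 11 h 15 min → rounds to 11 h 15 min

11.25 hours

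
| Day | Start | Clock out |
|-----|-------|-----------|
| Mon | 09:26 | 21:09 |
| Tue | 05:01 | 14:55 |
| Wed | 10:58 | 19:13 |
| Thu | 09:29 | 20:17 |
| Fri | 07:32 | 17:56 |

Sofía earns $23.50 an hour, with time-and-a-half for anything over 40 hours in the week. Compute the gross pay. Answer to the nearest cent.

$1330.10

Mon: 09:26–21:09 = 11 h 43 min
Tue: 05:01–14:55 = 9 h 54 min
Wed: 10:58–19:13 = 8 h 15 min
Thu: 09:29–20:17 = 10 h 48 min
Fri: 07:32–17:56 = 10 h 24 min
Total worked: 51 h 4 min = 3064 min.
Regular 40 h 0 min = 2400 min at $23.50/h; overtime 11 h 4 min = 664 min at $35.25/h.
Pay = (2400 × $23.50 + 664 × $35.25) ÷ 60 = $1330.10.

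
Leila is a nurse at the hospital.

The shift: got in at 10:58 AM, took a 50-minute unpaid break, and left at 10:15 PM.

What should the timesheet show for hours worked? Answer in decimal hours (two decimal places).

The shift: 10:58 AM–10:15 PM = 11 h 17 min; less 50 min break → 10 h 27 min

10.45 hours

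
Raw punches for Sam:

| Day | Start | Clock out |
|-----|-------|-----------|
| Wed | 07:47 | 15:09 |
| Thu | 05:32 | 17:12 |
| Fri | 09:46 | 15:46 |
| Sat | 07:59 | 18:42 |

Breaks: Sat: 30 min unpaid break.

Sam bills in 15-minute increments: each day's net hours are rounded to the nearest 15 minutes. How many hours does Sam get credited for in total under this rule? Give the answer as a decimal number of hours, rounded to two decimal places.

Wed: 07:47–15:09 = 7 h 22 min → rounds to 7 h 15 min
Thu: 05:32–17:12 = 11 h 40 min → rounds to 11 h 45 min
Fri: 09:46–15:46 = 6 h 0 min → rounds to 6 h 0 min
Sat: 07:59–18:42 = 10 h 43 min − 30 min = 10 h 13 min → rounds to 10 h 15 min
Total credited: 35 h 15 min.

35.25 hours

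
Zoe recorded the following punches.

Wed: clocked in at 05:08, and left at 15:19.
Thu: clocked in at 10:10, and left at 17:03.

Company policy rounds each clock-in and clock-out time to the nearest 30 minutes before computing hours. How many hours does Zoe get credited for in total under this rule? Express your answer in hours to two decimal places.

17.50 hours

Wed: in 05:08→05:00, out 15:19→15:30; 10 h 30 min
Thu: in 10:10→10:00, out 17:03→17:00; 7 h 0 min
Total credited: 17 h 30 min.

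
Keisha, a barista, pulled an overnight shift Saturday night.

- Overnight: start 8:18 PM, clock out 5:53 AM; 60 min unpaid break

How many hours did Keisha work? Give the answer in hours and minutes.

8 h 35 min

Overnight: 8:18 PM → midnight = 3 h 42 min; midnight → 5:53 AM = 5 h 53 min; span 9 h 35 min; less 60 min break → 8 h 35 min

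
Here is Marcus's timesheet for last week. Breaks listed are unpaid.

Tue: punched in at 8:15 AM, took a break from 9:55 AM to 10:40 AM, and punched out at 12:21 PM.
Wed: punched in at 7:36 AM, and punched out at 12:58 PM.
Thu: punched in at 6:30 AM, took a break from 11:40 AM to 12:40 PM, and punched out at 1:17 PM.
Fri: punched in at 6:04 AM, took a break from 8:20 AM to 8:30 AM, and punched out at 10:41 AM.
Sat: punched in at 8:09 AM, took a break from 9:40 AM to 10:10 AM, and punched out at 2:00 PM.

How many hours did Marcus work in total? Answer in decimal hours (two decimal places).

Tue: 8:15 AM–12:21 PM = 4 h 6 min; less 45 min break → 3 h 21 min
Wed: 7:36 AM–12:58 PM = 5 h 22 min
Thu: 6:30 AM–1:17 PM = 6 h 47 min; less 60 min break → 5 h 47 min
Fri: 6:04 AM–10:41 AM = 4 h 37 min; less 10 min break → 4 h 27 min
Sat: 8:09 AM–2:00 PM = 5 h 51 min; less 30 min break → 5 h 21 min
Total: 3 h 21 min + 5 h 22 min + 5 h 47 min + 4 h 27 min + 5 h 21 min = 24 h 18 min.

24.30 hours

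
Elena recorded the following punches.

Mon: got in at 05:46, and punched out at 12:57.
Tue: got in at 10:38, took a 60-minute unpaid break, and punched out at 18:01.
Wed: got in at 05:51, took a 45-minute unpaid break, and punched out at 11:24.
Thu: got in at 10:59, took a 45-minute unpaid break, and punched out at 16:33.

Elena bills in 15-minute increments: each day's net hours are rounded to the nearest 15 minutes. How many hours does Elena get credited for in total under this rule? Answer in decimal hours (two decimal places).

Mon: 05:46–12:57 = 7 h 11 min → rounds to 7 h 15 min
Tue: 10:38–18:01 = 7 h 23 min − 60 min = 6 h 23 min → rounds to 6 h 30 min
Wed: 05:51–11:24 = 5 h 33 min − 45 min = 4 h 48 min → rounds to 4 h 45 min
Thu: 10:59–16:33 = 5 h 34 min − 45 min = 4 h 49 min → rounds to 4 h 45 min
Total credited: 23 h 15 min.

23.25 hours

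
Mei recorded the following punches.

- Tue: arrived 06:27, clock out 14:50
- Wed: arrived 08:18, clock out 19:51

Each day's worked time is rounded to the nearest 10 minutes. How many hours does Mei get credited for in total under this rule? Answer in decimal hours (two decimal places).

Tue: 06:27–14:50 = 8 h 23 min → rounds to 8 h 20 min
Wed: 08:18–19:51 = 11 h 33 min → rounds to 11 h 30 min
Total credited: 19 h 50 min.

19.83 hours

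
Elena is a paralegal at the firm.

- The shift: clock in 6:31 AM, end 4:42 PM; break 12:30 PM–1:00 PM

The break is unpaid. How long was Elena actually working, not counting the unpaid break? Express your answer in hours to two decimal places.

The shift: 6:31 AM–4:42 PM = 10 h 11 min; less 30 min break → 9 h 41 min

9.68 hours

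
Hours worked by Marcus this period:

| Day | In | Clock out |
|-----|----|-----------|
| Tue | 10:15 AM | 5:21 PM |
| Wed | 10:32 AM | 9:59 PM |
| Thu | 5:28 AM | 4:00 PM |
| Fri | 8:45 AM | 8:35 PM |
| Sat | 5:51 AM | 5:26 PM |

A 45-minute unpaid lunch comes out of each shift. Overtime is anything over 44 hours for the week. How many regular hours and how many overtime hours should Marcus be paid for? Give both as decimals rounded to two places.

Tue: 10:15 AM–5:21 PM = 7 h 6 min; less 45 min break → 6 h 21 min
Wed: 10:32 AM–9:59 PM = 11 h 27 min; less 45 min break → 10 h 42 min
Thu: 5:28 AM–4:00 PM = 10 h 32 min; less 45 min break → 9 h 47 min
Fri: 8:45 AM–8:35 PM = 11 h 50 min; less 45 min break → 11 h 5 min
Sat: 5:51 AM–5:26 PM = 11 h 35 min; less 45 min break → 10 h 50 min
Total worked: 48 h 45 min = 48.75 h.
Threshold 44 h → overtime 4 h 45 min, regular 44 h 0 min.

Regular 44.00 hours, overtime 4.75 hours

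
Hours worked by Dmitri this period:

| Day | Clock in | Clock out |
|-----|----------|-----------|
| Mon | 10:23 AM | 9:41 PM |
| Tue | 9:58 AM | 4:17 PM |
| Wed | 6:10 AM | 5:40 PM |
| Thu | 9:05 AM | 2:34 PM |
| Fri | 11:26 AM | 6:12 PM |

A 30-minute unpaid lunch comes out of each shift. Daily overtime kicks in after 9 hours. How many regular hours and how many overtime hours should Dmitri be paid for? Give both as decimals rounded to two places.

Regular 35.07 hours, overtime 3.80 hours

Mon: 10:23 AM–9:41 PM = 11 h 18 min; less 30 min break → 10 h 48 min
Tue: 9:58 AM–4:17 PM = 6 h 19 min; less 30 min break → 5 h 49 min
Wed: 6:10 AM–5:40 PM = 11 h 30 min; less 30 min break → 11 h 0 min
Thu: 9:05 AM–2:34 PM = 5 h 29 min; less 30 min break → 4 h 59 min
Fri: 11:26 AM–6:12 PM = 6 h 46 min; less 30 min break → 6 h 16 min
Mon reg 9 h 0 min / OT 1 h 48 min; Tue reg 5 h 49 min / OT 0 h 0 min; Wed reg 9 h 0 min / OT 2 h 0 min; Thu reg 4 h 59 min / OT 0 h 0 min; Fri reg 6 h 16 min / OT 0 h 0 min.
Totals: regular 35 h 4 min, overtime 3 h 48 min.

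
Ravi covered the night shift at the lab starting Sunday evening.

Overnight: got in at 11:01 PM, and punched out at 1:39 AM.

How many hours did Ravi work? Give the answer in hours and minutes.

2 h 38 min

Overnight: 11:01 PM → midnight = 0 h 59 min; midnight → 1:39 AM = 1 h 39 min; span 2 h 38 min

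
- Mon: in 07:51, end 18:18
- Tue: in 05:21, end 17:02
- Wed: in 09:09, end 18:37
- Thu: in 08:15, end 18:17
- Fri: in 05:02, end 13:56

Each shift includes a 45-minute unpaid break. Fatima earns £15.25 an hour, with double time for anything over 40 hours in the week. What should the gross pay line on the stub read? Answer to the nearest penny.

£816.89

Mon: 07:51–18:18 = 10 h 27 min; less 45 min break → 9 h 42 min
Tue: 05:21–17:02 = 11 h 41 min; less 45 min break → 10 h 56 min
Wed: 09:09–18:37 = 9 h 28 min; less 45 min break → 8 h 43 min
Thu: 08:15–18:17 = 10 h 2 min; less 45 min break → 9 h 17 min
Fri: 05:02–13:56 = 8 h 54 min; less 45 min break → 8 h 9 min
Total worked: 46 h 47 min = 2807 min.
Regular 40 h 0 min = 2400 min at £15.25/h; overtime 6 h 47 min = 407 min at £30.50/h.
Pay = (2400 × £15.25 + 407 × £30.50) ÷ 60 = £816.89.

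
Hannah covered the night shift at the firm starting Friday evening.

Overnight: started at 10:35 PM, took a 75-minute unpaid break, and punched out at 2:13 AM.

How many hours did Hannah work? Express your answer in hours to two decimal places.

Overnight: 10:35 PM → midnight = 1 h 25 min; midnight → 2:13 AM = 2 h 13 min; span 3 h 38 min; less 75 min break → 2 h 23 min

2.38 hours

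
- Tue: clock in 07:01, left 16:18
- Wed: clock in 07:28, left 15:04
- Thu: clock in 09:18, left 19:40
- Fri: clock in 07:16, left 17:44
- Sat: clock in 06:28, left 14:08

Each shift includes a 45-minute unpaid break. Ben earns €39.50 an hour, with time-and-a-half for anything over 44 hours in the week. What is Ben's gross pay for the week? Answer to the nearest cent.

Tue: 07:01–16:18 = 9 h 17 min; less 45 min break → 8 h 32 min
Wed: 07:28–15:04 = 7 h 36 min; less 45 min break → 6 h 51 min
Thu: 09:18–19:40 = 10 h 22 min; less 45 min break → 9 h 37 min
Fri: 07:16–17:44 = 10 h 28 min; less 45 min break → 9 h 43 min
Sat: 06:28–14:08 = 7 h 40 min; less 45 min break → 6 h 55 min
Total worked: 41 h 38 min = 2498 min.
Regular 41 h 38 min = 2498 min at €39.50/h; overtime 0 h 0 min = 0 min at €59.25/h.
Pay = (2498 × €39.50 + 0 × €59.25) ÷ 60 = €1644.52.

€1644.52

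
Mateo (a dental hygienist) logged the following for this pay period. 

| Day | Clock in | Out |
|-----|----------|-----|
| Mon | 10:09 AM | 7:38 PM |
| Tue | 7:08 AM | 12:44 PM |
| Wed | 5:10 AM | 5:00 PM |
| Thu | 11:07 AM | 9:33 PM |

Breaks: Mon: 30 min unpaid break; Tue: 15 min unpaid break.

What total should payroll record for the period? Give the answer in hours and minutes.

36 h 36 min

Mon: 10:09 AM–7:38 PM = 9 h 29 min; less 30 min break → 8 h 59 min
Tue: 7:08 AM–12:44 PM = 5 h 36 min; less 15 min break → 5 h 21 min
Wed: 5:10 AM–5:00 PM = 11 h 50 min
Thu: 11:07 AM–9:33 PM = 10 h 26 min
Total: 8 h 59 min + 5 h 21 min + 11 h 50 min + 10 h 26 min = 36 h 36 min.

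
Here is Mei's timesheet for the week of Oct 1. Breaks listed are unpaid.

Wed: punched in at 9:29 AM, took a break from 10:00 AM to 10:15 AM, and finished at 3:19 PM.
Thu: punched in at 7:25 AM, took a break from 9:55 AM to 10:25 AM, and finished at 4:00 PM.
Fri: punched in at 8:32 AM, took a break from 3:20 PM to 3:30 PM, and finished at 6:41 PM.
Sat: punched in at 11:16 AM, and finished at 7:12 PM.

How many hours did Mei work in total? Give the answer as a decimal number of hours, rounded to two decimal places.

Wed: 9:29 AM–3:19 PM = 5 h 50 min; less 15 min break → 5 h 35 min
Thu: 7:25 AM–4:00 PM = 8 h 35 min; less 30 min break → 8 h 5 min
Fri: 8:32 AM–6:41 PM = 10 h 9 min; less 10 min break → 9 h 59 min
Sat: 11:16 AM–7:12 PM = 7 h 56 min
Total: 5 h 35 min + 8 h 5 min + 9 h 59 min + 7 h 56 min = 31 h 35 min.

31.58 hours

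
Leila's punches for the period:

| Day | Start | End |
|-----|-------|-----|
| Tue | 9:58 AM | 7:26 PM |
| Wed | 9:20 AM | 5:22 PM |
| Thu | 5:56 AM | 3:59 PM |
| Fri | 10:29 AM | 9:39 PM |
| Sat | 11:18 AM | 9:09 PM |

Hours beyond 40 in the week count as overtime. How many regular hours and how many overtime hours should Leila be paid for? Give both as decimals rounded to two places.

Regular 40.00 hours, overtime 8.57 hours

Tue: 9:58 AM–7:26 PM = 9 h 28 min
Wed: 9:20 AM–5:22 PM = 8 h 2 min
Thu: 5:56 AM–3:59 PM = 10 h 3 min
Fri: 10:29 AM–9:39 PM = 11 h 10 min
Sat: 11:18 AM–9:09 PM = 9 h 51 min
Total worked: 48 h 34 min = 48.57 h.
Threshold 40 h → overtime 8 h 34 min, regular 40 h 0 min.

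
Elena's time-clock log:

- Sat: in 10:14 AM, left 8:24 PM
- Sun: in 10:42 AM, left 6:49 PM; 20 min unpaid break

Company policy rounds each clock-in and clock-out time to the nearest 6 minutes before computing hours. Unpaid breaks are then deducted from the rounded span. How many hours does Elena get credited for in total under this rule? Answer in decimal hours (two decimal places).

Sat: in 10:14 AM→10:12 AM, out 8:24 PM→8:24 PM; 10 h 12 min
Sun: in 10:42 AM→10:42 AM, out 6:49 PM→6:48 PM; 8 h 6 min − 20 min = 7 h 46 min
Total credited: 17 h 58 min.

17.97 hours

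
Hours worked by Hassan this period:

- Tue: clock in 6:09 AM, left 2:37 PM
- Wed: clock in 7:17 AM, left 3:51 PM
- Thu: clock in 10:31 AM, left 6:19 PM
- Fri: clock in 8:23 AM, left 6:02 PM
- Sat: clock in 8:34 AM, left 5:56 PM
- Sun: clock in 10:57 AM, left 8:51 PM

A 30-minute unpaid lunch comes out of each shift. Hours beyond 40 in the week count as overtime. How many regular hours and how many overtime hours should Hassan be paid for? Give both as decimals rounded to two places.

Tue: 6:09 AM–2:37 PM = 8 h 28 min; less 30 min break → 7 h 58 min
Wed: 7:17 AM–3:51 PM = 8 h 34 min; less 30 min break → 8 h 4 min
Thu: 10:31 AM–6:19 PM = 7 h 48 min; less 30 min break → 7 h 18 min
Fri: 8:23 AM–6:02 PM = 9 h 39 min; less 30 min break → 9 h 9 min
Sat: 8:34 AM–5:56 PM = 9 h 22 min; less 30 min break → 8 h 52 min
Sun: 10:57 AM–8:51 PM = 9 h 54 min; less 30 min break → 9 h 24 min
Total worked: 50 h 45 min = 50.75 h.
Threshold 40 h → overtime 10 h 45 min, regular 40 h 0 min.

Regular 40.00 hours, overtime 10.75 hours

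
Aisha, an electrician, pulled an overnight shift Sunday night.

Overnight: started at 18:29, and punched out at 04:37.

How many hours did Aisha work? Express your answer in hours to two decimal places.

Overnight: 18:29 → midnight = 5 h 31 min; midnight → 04:37 = 4 h 37 min; span 10 h 8 min

10.13 hours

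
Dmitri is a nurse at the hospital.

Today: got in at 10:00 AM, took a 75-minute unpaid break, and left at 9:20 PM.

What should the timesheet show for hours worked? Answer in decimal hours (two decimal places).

Today: 10:00 AM–9:20 PM = 11 h 20 min; less 75 min break → 10 h 5 min

10.08 hours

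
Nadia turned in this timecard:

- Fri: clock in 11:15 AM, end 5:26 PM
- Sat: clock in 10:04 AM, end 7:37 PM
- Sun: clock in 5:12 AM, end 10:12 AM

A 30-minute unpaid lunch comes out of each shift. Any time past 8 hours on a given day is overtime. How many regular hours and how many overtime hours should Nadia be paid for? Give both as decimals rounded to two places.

Regular 18.18 hours, overtime 1.05 hours

Fri: 11:15 AM–5:26 PM = 6 h 11 min; less 30 min break → 5 h 41 min
Sat: 10:04 AM–7:37 PM = 9 h 33 min; less 30 min break → 9 h 3 min
Sun: 5:12 AM–10:12 AM = 5 h 0 min; less 30 min break → 4 h 30 min
Fri reg 5 h 41 min / OT 0 h 0 min; Sat reg 8 h 0 min / OT 1 h 3 min; Sun reg 4 h 30 min / OT 0 h 0 min.
Totals: regular 18 h 11 min, overtime 1 h 3 min.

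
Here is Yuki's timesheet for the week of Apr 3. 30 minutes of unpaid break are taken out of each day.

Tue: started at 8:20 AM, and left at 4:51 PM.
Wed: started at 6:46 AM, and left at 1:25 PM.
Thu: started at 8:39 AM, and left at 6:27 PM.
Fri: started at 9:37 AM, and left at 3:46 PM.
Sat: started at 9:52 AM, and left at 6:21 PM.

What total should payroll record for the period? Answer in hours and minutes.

37 h 6 min

Tue: 8:20 AM–4:51 PM = 8 h 31 min; less 30 min break → 8 h 1 min
Wed: 6:46 AM–1:25 PM = 6 h 39 min; less 30 min break → 6 h 9 min
Thu: 8:39 AM–6:27 PM = 9 h 48 min; less 30 min break → 9 h 18 min
Fri: 9:37 AM–3:46 PM = 6 h 9 min; less 30 min break → 5 h 39 min
Sat: 9:52 AM–6:21 PM = 8 h 29 min; less 30 min break → 7 h 59 min
Total: 8 h 1 min + 6 h 9 min + 9 h 18 min + 5 h 39 min + 7 h 59 min = 37 h 6 min.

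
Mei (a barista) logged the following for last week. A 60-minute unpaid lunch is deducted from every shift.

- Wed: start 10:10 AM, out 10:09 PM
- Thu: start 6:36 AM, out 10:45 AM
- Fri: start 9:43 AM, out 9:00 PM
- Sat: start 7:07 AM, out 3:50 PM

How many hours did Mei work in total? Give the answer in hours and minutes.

32 h 8 min

Wed: 10:10 AM–10:09 PM = 11 h 59 min; less 60 min break → 10 h 59 min
Thu: 6:36 AM–10:45 AM = 4 h 9 min; less 60 min break → 3 h 9 min
Fri: 9:43 AM–9:00 PM = 11 h 17 min; less 60 min break → 10 h 17 min
Sat: 7:07 AM–3:50 PM = 8 h 43 min; less 60 min break → 7 h 43 min
Total: 10 h 59 min + 3 h 9 min + 10 h 17 min + 7 h 43 min = 32 h 8 min.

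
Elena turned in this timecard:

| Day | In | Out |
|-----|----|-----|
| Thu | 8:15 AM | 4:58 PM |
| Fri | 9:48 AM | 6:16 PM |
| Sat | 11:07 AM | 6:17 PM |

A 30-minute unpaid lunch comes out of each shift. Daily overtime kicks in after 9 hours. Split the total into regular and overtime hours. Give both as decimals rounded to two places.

Thu: 8:15 AM–4:58 PM = 8 h 43 min; less 30 min break → 8 h 13 min
Fri: 9:48 AM–6:16 PM = 8 h 28 min; less 30 min break → 7 h 58 min
Sat: 11:07 AM–6:17 PM = 7 h 10 min; less 30 min break → 6 h 40 min
Thu reg 8 h 13 min / OT 0 h 0 min; Fri reg 7 h 58 min / OT 0 h 0 min; Sat reg 6 h 40 min / OT 0 h 0 min.
Totals: regular 22 h 51 min, overtime 0 h 0 min.

Regular 22.85 hours, overtime 0.00 hours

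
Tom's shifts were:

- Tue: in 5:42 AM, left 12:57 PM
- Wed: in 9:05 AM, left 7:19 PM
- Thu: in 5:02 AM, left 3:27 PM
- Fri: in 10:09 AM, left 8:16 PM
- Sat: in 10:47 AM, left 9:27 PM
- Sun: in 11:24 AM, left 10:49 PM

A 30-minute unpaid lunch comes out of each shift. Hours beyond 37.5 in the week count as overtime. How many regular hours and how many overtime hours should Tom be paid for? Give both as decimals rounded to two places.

Tue: 5:42 AM–12:57 PM = 7 h 15 min; less 30 min break → 6 h 45 min
Wed: 9:05 AM–7:19 PM = 10 h 14 min; less 30 min break → 9 h 44 min
Thu: 5:02 AM–3:27 PM = 10 h 25 min; less 30 min break → 9 h 55 min
Fri: 10:09 AM–8:16 PM = 10 h 7 min; less 30 min break → 9 h 37 min
Sat: 10:47 AM–9:27 PM = 10 h 40 min; less 30 min break → 10 h 10 min
Sun: 11:24 AM–10:49 PM = 11 h 25 min; less 30 min break → 10 h 55 min
Total worked: 57 h 6 min = 57.10 h.
Threshold 37.5 h → overtime 19 h 36 min, regular 37 h 30 min.

Regular 37.50 hours, overtime 19.60 hours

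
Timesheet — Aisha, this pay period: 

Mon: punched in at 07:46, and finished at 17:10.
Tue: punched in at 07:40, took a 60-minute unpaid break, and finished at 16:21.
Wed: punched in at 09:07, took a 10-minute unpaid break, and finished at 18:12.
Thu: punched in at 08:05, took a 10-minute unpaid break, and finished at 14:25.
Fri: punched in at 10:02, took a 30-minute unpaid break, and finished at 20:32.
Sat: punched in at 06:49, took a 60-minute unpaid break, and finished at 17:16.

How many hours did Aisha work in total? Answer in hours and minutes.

Mon: 07:46–17:10 = 9 h 24 min
Tue: 07:40–16:21 = 8 h 41 min; less 60 min break → 7 h 41 min
Wed: 09:07–18:12 = 9 h 5 min; less 10 min break → 8 h 55 min
Thu: 08:05–14:25 = 6 h 20 min; less 10 min break → 6 h 10 min
Fri: 10:02–20:32 = 10 h 30 min; less 30 min break → 10 h 0 min
Sat: 06:49–17:16 = 10 h 27 min; less 60 min break → 9 h 27 min
Total: 9 h 24 min + 7 h 41 min + 8 h 55 min + 6 h 10 min + 10 h 0 min + 9 h 27 min = 51 h 37 min.

51 h 37 min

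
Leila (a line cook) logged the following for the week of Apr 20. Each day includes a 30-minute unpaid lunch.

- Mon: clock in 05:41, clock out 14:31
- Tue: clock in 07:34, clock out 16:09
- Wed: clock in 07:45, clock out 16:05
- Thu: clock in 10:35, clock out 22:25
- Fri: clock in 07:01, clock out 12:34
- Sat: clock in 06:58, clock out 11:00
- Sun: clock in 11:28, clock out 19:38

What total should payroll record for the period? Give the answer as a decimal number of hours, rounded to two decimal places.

Mon: 05:41–14:31 = 8 h 50 min; less 30 min break → 8 h 20 min
Tue: 07:34–16:09 = 8 h 35 min; less 30 min break → 8 h 5 min
Wed: 07:45–16:05 = 8 h 20 min; less 30 min break → 7 h 50 min
Thu: 10:35–22:25 = 11 h 50 min; less 30 min break → 11 h 20 min
Fri: 07:01–12:34 = 5 h 33 min; less 30 min break → 5 h 3 min
Sat: 06:58–11:00 = 4 h 2 min; less 30 min break → 3 h 32 min
Sun: 11:28–19:38 = 8 h 10 min; less 30 min break → 7 h 40 min
Total: 8 h 20 min + 8 h 5 min + 7 h 50 min + 11 h 20 min + 5 h 3 min + 3 h 32 min + 7 h 40 min = 51 h 50 min.

51.83 hours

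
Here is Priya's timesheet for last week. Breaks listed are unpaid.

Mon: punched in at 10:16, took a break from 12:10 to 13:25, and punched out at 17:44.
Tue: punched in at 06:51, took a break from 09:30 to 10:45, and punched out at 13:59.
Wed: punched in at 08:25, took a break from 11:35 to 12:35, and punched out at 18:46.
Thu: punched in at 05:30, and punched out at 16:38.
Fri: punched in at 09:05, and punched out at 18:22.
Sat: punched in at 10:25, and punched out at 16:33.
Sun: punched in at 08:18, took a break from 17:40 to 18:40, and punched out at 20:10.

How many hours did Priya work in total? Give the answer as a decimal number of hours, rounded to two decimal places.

58.87 hours

Mon: 10:16–17:44 = 7 h 28 min; less 75 min break → 6 h 13 min
Tue: 06:51–13:59 = 7 h 8 min; less 75 min break → 5 h 53 min
Wed: 08:25–18:46 = 10 h 21 min; less 60 min break → 9 h 21 min
Thu: 05:30–16:38 = 11 h 8 min
Fri: 09:05–18:22 = 9 h 17 min
Sat: 10:25–16:33 = 6 h 8 min
Sun: 08:18–20:10 = 11 h 52 min; less 60 min break → 10 h 52 min
Total: 6 h 13 min + 5 h 53 min + 9 h 21 min + 11 h 8 min + 9 h 17 min + 6 h 8 min + 10 h 52 min = 58 h 52 min.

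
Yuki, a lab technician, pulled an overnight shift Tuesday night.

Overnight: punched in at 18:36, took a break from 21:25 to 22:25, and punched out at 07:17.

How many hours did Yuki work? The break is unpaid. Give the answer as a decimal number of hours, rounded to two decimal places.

11.68 hours

Overnight: 18:36 → midnight = 5 h 24 min; midnight → 07:17 = 7 h 17 min; span 12 h 41 min; less 60 min break → 11 h 41 min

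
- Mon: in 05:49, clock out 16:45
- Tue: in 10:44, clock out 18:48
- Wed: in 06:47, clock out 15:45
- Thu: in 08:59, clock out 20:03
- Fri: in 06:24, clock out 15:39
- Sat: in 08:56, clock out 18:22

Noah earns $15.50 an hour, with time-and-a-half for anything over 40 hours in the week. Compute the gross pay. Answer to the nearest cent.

$1031.91

Mon: 05:49–16:45 = 10 h 56 min
Tue: 10:44–18:48 = 8 h 4 min
Wed: 06:47–15:45 = 8 h 58 min
Thu: 08:59–20:03 = 11 h 4 min
Fri: 06:24–15:39 = 9 h 15 min
Sat: 08:56–18:22 = 9 h 26 min
Total worked: 57 h 43 min = 3463 min.
Regular 40 h 0 min = 2400 min at $15.50/h; overtime 17 h 43 min = 1063 min at $23.25/h.
Pay = (2400 × $15.50 + 1063 × $23.25) ÷ 60 = $1031.91.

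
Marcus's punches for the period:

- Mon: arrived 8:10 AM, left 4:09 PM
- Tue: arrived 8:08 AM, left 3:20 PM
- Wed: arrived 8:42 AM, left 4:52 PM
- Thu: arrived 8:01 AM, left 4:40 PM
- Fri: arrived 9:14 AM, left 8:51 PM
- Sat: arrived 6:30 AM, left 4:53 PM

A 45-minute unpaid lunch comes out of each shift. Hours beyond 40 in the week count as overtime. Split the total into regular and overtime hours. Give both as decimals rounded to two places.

Regular 40.00 hours, overtime 9.50 hours

Mon: 8:10 AM–4:09 PM = 7 h 59 min; less 45 min break → 7 h 14 min
Tue: 8:08 AM–3:20 PM = 7 h 12 min; less 45 min break → 6 h 27 min
Wed: 8:42 AM–4:52 PM = 8 h 10 min; less 45 min break → 7 h 25 min
Thu: 8:01 AM–4:40 PM = 8 h 39 min; less 45 min break → 7 h 54 min
Fri: 9:14 AM–8:51 PM = 11 h 37 min; less 45 min break → 10 h 52 min
Sat: 6:30 AM–4:53 PM = 10 h 23 min; less 45 min break → 9 h 38 min
Total worked: 49 h 30 min = 49.50 h.
Threshold 40 h → overtime 9 h 30 min, regular 40 h 0 min.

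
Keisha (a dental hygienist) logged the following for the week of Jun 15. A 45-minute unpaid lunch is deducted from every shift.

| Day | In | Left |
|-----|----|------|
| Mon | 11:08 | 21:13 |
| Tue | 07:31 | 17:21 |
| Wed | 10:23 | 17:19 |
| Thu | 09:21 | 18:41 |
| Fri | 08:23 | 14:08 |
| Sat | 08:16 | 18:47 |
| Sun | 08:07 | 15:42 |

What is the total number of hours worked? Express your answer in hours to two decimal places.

54.78 hours

Mon: 11:08–21:13 = 10 h 5 min; less 45 min break → 9 h 20 min
Tue: 07:31–17:21 = 9 h 50 min; less 45 min break → 9 h 5 min
Wed: 10:23–17:19 = 6 h 56 min; less 45 min break → 6 h 11 min
Thu: 09:21–18:41 = 9 h 20 min; less 45 min break → 8 h 35 min
Fri: 08:23–14:08 = 5 h 45 min; less 45 min break → 5 h 0 min
Sat: 08:16–18:47 = 10 h 31 min; less 45 min break → 9 h 46 min
Sun: 08:07–15:42 = 7 h 35 min; less 45 min break → 6 h 50 min
Total: 9 h 20 min + 9 h 5 min + 6 h 11 min + 8 h 35 min + 5 h 0 min + 9 h 46 min + 6 h 50 min = 54 h 47 min.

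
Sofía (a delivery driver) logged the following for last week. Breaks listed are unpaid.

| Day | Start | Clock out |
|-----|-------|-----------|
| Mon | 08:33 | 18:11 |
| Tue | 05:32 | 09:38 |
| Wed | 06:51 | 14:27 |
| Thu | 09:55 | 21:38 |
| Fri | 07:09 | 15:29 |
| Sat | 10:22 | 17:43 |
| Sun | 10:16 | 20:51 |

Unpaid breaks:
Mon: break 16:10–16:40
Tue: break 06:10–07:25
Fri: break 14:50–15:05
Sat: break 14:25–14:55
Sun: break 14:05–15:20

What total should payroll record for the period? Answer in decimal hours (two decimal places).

55.57 hours

Mon: 08:33–18:11 = 9 h 38 min; less 30 min break → 9 h 8 min
Tue: 05:32–09:38 = 4 h 6 min; less 75 min break → 2 h 51 min
Wed: 06:51–14:27 = 7 h 36 min
Thu: 09:55–21:38 = 11 h 43 min
Fri: 07:09–15:29 = 8 h 20 min; less 15 min break → 8 h 5 min
Sat: 10:22–17:43 = 7 h 21 min; less 30 min break → 6 h 51 min
Sun: 10:16–20:51 = 10 h 35 min; less 75 min break → 9 h 20 min
Total: 9 h 8 min + 2 h 51 min + 7 h 36 min + 11 h 43 min + 8 h 5 min + 6 h 51 min + 9 h 20 min = 55 h 34 min.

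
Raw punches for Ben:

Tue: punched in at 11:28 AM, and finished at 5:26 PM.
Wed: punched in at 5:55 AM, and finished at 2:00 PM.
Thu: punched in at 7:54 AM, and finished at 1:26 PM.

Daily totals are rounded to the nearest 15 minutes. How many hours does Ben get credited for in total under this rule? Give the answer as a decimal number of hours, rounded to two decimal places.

19.50 hours

Tue: 11:28 AM–5:26 PM = 5 h 58 min → rounds to 6 h 0 min
Wed: 5:55 AM–2:00 PM = 8 h 5 min → rounds to 8 h 0 min
Thu: 7:54 AM–1:26 PM = 5 h 32 min → rounds to 5 h 30 min
Total credited: 19 h 30 min.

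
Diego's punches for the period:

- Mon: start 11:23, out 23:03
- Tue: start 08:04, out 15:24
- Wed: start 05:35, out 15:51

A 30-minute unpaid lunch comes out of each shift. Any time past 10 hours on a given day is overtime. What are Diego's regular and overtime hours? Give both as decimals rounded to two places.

Mon: 11:23–23:03 = 11 h 40 min; less 30 min break → 11 h 10 min
Tue: 08:04–15:24 = 7 h 20 min; less 30 min break → 6 h 50 min
Wed: 05:35–15:51 = 10 h 16 min; less 30 min break → 9 h 46 min
Mon reg 10 h 0 min / OT 1 h 10 min; Tue reg 6 h 50 min / OT 0 h 0 min; Wed reg 9 h 46 min / OT 0 h 0 min.
Totals: regular 26 h 36 min, overtime 1 h 10 min.

Regular 26.60 hours, overtime 1.17 hours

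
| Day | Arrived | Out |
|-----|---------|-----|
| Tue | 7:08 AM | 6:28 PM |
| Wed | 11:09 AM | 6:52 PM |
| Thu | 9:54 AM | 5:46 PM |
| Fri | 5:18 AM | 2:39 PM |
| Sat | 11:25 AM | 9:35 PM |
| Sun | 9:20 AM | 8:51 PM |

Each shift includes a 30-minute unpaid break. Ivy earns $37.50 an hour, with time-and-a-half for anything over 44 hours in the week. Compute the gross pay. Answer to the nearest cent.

$2265.94

Tue: 7:08 AM–6:28 PM = 11 h 20 min; less 30 min break → 10 h 50 min
Wed: 11:09 AM–6:52 PM = 7 h 43 min; less 30 min break → 7 h 13 min
Thu: 9:54 AM–5:46 PM = 7 h 52 min; less 30 min break → 7 h 22 min
Fri: 5:18 AM–2:39 PM = 9 h 21 min; less 30 min break → 8 h 51 min
Sat: 11:25 AM–9:35 PM = 10 h 10 min; less 30 min break → 9 h 40 min
Sun: 9:20 AM–8:51 PM = 11 h 31 min; less 30 min break → 11 h 1 min
Total worked: 54 h 57 min = 3297 min.
Regular 44 h 0 min = 2640 min at $37.50/h; overtime 10 h 57 min = 657 min at $56.25/h.
Pay = (2640 × $37.50 + 657 × $56.25) ÷ 60 = $2265.94.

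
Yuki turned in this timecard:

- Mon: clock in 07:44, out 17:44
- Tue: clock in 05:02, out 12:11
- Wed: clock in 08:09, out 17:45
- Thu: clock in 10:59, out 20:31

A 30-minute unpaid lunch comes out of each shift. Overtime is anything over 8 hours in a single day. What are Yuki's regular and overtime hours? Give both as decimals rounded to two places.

Mon: 07:44–17:44 = 10 h 0 min; less 30 min break → 9 h 30 min
Tue: 05:02–12:11 = 7 h 9 min; less 30 min break → 6 h 39 min
Wed: 08:09–17:45 = 9 h 36 min; less 30 min break → 9 h 6 min
Thu: 10:59–20:31 = 9 h 32 min; less 30 min break → 9 h 2 min
Mon reg 8 h 0 min / OT 1 h 30 min; Tue reg 6 h 39 min / OT 0 h 0 min; Wed reg 8 h 0 min / OT 1 h 6 min; Thu reg 8 h 0 min / OT 1 h 2 min.
Totals: regular 30 h 39 min, overtime 3 h 38 min.

Regular 30.65 hours, overtime 3.63 hours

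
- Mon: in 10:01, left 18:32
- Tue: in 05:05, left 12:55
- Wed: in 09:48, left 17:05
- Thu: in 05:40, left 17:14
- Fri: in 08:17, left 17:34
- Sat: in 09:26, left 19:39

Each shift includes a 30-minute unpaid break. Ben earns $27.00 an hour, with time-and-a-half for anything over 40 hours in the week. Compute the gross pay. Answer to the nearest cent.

Mon: 10:01–18:32 = 8 h 31 min; less 30 min break → 8 h 1 min
Tue: 05:05–12:55 = 7 h 50 min; less 30 min break → 7 h 20 min
Wed: 09:48–17:05 = 7 h 17 min; less 30 min break → 6 h 47 min
Thu: 05:40–17:14 = 11 h 34 min; less 30 min break → 11 h 4 min
Fri: 08:17–17:34 = 9 h 17 min; less 30 min break → 8 h 47 min
Sat: 09:26–19:39 = 10 h 13 min; less 30 min break → 9 h 43 min
Total worked: 51 h 42 min = 3102 min.
Regular 40 h 0 min = 2400 min at $27.00/h; overtime 11 h 42 min = 702 min at $40.50/h.
Pay = (2400 × $27.00 + 702 × $40.50) ÷ 60 = $1553.85.

$1553.85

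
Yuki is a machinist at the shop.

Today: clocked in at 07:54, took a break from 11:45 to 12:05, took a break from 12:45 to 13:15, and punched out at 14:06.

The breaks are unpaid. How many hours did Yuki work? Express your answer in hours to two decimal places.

5.37 hours

Today: 07:54–14:06 = 6 h 12 min; less 50 min break → 5 h 22 min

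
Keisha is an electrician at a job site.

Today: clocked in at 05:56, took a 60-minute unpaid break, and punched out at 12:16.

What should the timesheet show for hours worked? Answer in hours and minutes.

Today: 05:56–12:16 = 6 h 20 min; less 60 min break → 5 h 20 min

5 h 20 min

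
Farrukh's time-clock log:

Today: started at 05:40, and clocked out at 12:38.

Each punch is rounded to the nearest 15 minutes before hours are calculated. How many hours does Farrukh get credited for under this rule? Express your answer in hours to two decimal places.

Today: in 05:40→05:45, out 12:38→12:45; 7 h 0 min

7.00 hours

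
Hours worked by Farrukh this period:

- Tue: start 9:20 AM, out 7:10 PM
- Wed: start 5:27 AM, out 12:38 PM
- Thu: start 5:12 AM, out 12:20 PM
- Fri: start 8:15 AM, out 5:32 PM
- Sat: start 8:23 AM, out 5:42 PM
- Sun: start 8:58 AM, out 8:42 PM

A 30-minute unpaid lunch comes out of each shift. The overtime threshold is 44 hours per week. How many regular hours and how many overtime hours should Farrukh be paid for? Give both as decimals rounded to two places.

Regular 44.00 hours, overtime 7.48 hours

Tue: 9:20 AM–7:10 PM = 9 h 50 min; less 30 min break → 9 h 20 min
Wed: 5:27 AM–12:38 PM = 7 h 11 min; less 30 min break → 6 h 41 min
Thu: 5:12 AM–12:20 PM = 7 h 8 min; less 30 min break → 6 h 38 min
Fri: 8:15 AM–5:32 PM = 9 h 17 min; less 30 min break → 8 h 47 min
Sat: 8:23 AM–5:42 PM = 9 h 19 min; less 30 min break → 8 h 49 min
Sun: 8:58 AM–8:42 PM = 11 h 44 min; less 30 min break → 11 h 14 min
Total worked: 51 h 29 min = 51.48 h.
Threshold 44 h → overtime 7 h 29 min, regular 44 h 0 min.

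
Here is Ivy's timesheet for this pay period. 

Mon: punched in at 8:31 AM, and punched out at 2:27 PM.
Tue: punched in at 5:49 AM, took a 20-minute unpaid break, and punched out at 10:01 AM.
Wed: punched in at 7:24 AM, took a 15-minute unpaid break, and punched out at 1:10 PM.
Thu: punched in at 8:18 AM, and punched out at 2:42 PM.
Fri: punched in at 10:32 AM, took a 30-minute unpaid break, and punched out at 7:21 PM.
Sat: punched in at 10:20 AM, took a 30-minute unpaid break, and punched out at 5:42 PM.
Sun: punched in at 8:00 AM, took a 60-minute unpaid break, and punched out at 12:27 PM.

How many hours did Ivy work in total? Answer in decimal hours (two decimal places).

Mon: 8:31 AM–2:27 PM = 5 h 56 min
Tue: 5:49 AM–10:01 AM = 4 h 12 min; less 20 min break → 3 h 52 min
Wed: 7:24 AM–1:10 PM = 5 h 46 min; less 15 min break → 5 h 31 min
Thu: 8:18 AM–2:42 PM = 6 h 24 min
Fri: 10:32 AM–7:21 PM = 8 h 49 min; less 30 min break → 8 h 19 min
Sat: 10:20 AM–5:42 PM = 7 h 22 min; less 30 min break → 6 h 52 min
Sun: 8:00 AM–12:27 PM = 4 h 27 min; less 60 min break → 3 h 27 min
Total: 5 h 56 min + 3 h 52 min + 5 h 31 min + 6 h 24 min + 8 h 19 min + 6 h 52 min + 3 h 27 min = 40 h 21 min.

40.35 hours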